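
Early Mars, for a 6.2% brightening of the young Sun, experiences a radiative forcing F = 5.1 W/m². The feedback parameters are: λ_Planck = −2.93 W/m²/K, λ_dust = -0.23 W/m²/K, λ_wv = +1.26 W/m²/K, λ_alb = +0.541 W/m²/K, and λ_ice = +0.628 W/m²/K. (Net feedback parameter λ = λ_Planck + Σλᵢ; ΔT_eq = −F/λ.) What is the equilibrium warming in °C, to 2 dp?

Net feedback parameter λ = (−2.93) + (-0.23) + (+1.26) + (+0.541) + (+0.628) = -0.731 W/m²/K.
ΔT = −F/λ = −5.1/(-0.731) = 6.98 °C.

6.98 °C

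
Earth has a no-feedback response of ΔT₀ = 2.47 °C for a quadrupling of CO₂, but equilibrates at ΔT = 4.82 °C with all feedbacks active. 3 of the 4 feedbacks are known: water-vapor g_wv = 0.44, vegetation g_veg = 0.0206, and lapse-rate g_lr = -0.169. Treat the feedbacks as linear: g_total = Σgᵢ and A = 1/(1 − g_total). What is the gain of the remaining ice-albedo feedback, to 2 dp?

0.20

Amplification A = ΔT/ΔT₀ = 4.82/2.47 = 1.951.
Total gain g = 1 − 1/A = 1 − 1/1.951 = 0.4874.
Known gains sum to 0.44 + 0.0206 − 0.169 = 0.2916.
g_ice = 0.4874 − 0.2916 = 0.20.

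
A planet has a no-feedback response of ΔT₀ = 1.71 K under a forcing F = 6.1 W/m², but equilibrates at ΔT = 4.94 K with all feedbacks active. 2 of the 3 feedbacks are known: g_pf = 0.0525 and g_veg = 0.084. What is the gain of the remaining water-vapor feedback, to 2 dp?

Amplification A = ΔT/ΔT₀ = 4.94/1.71 = 2.889.
Total gain g = 1 − 1/A = 1 − 1/2.889 = 0.6539.
Known gains sum to 0.0525 + 0.084 = 0.1365.
g_wv = 0.6539 − 0.1365 = 0.52.

0.52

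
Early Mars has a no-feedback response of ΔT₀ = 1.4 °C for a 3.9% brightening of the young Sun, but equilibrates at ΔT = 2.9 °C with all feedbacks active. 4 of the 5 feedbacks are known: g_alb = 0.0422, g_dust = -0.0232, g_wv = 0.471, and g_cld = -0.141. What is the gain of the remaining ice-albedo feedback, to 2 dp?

Amplification A = ΔT/ΔT₀ = 2.9/1.4 = 2.071.
Total gain g = 1 − 1/A = 1 − 1/2.071 = 0.5171.
Known gains sum to 0.0422 − 0.0232 + 0.471 − 0.141 = 0.349.
g_ice = 0.5171 − 0.349 = 0.17.

0.17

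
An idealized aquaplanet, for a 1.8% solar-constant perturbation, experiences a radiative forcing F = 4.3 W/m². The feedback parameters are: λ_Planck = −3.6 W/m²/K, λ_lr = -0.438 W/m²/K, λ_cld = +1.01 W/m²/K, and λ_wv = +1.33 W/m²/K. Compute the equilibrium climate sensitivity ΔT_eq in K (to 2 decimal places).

2.53 K

Net feedback parameter λ = (−3.6) + (-0.438) + (+1.01) + (+1.33) = -1.698 W/m²/K.
ΔT = −F/λ = −4.3/(-1.698) = 2.53 K.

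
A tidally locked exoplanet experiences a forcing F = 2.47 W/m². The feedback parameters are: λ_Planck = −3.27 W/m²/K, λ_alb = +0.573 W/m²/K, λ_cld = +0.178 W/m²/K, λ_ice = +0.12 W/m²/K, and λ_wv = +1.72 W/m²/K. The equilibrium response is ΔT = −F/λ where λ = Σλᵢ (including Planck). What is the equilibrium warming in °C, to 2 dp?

Net feedback parameter λ = (−3.27) + (+0.573) + (+0.178) + (+0.12) + (+1.72) = -0.679 W/m²/K.
ΔT = −F/λ = −2.47/(-0.679) = 3.64 °C.

3.64 °C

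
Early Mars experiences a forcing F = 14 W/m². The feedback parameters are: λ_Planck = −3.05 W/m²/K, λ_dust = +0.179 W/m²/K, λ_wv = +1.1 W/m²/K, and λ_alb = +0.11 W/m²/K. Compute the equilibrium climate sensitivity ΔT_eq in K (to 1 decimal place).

Net feedback parameter λ = (−3.05) + (+0.179) + (+1.1) + (+0.11) = -1.661 W/m²/K.
ΔT = −F/λ = −14/(-1.661) = 8.4 K.

8.4 K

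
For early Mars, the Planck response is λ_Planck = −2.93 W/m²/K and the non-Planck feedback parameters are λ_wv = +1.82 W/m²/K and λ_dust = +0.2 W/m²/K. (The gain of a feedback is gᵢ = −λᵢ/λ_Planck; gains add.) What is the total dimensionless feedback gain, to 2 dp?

Convert to gains: g_wv = 1.82/2.93 = 0.6212; g_dust = 0.2/2.93 = 0.06826.
Total gain g = 0.68946.

0.69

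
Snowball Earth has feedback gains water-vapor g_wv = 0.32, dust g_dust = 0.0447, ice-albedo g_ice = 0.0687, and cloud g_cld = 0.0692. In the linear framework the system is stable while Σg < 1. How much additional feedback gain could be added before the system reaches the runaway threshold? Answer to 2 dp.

Current total gain = 0.32 + 0.0447 + 0.0687 + 0.0692 = 0.5026.
Margin to runaway = 1 − 0.5026 = 0.50.

0.50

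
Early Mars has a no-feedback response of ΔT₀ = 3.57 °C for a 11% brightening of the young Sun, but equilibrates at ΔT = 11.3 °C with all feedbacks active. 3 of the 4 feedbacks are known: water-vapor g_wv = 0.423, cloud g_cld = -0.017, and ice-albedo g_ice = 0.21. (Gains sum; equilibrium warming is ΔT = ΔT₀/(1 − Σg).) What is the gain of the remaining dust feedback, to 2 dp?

Amplification A = ΔT/ΔT₀ = 11.3/3.57 = 3.165.
Total gain g = 1 − 1/A = 1 − 1/3.165 = 0.684.
Known gains sum to 0.423 − 0.017 + 0.21 = 0.616.
g_dust = 0.684 − 0.616 = 0.07.

0.07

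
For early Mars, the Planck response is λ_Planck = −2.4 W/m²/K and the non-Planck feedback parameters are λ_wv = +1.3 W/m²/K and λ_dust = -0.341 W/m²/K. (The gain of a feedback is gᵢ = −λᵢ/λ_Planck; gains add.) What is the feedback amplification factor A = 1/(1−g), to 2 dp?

1.67

Convert to gains: g_wv = 1.3/2.4 = 0.5417; g_dust = -0.341/2.4 = -0.1421.
Total gain g = 0.3996.
A = 1/(1 − 0.3996) = 1.67.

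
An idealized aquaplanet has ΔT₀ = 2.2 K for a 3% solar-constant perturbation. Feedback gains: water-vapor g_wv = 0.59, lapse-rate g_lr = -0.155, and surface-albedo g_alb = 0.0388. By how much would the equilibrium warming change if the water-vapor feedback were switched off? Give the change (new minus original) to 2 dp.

Original: g = 0.4738, ΔT = 2.2/(1−0.4738) = 4.1809 K.
Without water-vapor: g' = -0.1162, ΔT' = 2.2/(1+0.1162) = 1.9710 K.
Change = 1.9710 − 4.1809 = -2.21 K.

-2.21 K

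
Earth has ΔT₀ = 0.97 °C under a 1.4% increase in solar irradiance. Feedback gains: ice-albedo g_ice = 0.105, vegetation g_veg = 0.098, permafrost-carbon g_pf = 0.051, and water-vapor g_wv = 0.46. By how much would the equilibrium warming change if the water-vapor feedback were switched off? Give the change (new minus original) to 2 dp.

Original: g = 0.714, ΔT = 0.97/(1−0.714) = 3.3916 °C.
Without water-vapor: g' = 0.254, ΔT' = 0.97/(1−0.254) = 1.3003 °C.
Change = 1.3003 − 3.3916 = -2.09 °C.

-2.09 °C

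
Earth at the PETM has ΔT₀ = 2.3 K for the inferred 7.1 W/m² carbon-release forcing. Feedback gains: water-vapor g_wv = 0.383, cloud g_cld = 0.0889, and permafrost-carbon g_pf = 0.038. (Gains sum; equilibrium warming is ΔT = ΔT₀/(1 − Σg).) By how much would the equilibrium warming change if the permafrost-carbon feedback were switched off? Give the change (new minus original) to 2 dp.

-0.34 K

Original: g = 0.5099, ΔT = 2.3/(1−0.5099) = 4.6929 K.
Without permafrost-carbon: g' = 0.4719, ΔT' = 2.3/(1−0.4719) = 4.3552 K.
Change = 4.3552 − 4.6929 = -0.34 K.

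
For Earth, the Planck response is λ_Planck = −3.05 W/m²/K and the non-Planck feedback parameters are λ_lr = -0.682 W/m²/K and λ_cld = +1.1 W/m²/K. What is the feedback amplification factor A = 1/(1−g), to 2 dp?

1.16

Convert to gains: g_lr = -0.682/3.05 = -0.2236; g_cld = 1.1/3.05 = 0.3607.
Total gain g = 0.1371.
A = 1/(1 − 0.1371) = 1.16.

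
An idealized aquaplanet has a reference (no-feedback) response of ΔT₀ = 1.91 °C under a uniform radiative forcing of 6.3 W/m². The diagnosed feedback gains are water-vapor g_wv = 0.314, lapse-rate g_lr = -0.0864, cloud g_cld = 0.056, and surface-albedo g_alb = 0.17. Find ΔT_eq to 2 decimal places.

3.50 °C

Total gain g = 0.314 − 0.0864 + 0.056 + 0.17 = 0.4536.
Amplification A = 1/(1 − 0.4536) = 1.83.
ΔT = 1.91 × 1.83 = 3.50 °C.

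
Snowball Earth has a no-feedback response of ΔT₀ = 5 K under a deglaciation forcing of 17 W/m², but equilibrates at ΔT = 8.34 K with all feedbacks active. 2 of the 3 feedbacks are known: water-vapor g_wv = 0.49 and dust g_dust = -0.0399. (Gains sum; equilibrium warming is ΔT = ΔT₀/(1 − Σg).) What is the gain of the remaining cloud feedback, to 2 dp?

-0.05

Amplification A = ΔT/ΔT₀ = 8.34/5 = 1.668.
Total gain g = 1 − 1/A = 1 − 1/1.668 = 0.4005.
Known gains sum to 0.49 − 0.0399 = 0.4501.
g_cld = 0.4005 − 0.4501 = -0.05.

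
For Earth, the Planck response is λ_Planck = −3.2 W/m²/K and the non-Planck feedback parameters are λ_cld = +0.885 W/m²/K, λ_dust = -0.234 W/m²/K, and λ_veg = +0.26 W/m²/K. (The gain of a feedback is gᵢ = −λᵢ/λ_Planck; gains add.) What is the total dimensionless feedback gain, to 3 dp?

0.285

Convert to gains: g_cld = 0.885/3.2 = 0.2766; g_dust = -0.234/3.2 = -0.07312; g_veg = 0.26/3.2 = 0.08125.
Total gain g = 0.28473.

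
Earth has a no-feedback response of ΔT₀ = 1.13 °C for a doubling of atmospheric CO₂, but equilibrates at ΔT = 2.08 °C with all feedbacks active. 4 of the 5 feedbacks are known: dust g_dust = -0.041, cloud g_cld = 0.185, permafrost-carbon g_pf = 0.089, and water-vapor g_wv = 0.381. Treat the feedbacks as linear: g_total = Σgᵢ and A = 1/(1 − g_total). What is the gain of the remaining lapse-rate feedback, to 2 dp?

Amplification A = ΔT/ΔT₀ = 2.08/1.13 = 1.841.
Total gain g = 1 − 1/A = 1 − 1/1.841 = 0.4568.
Known gains sum to -0.041 + 0.185 + 0.089 + 0.381 = 0.614.
g_lr = 0.4568 − 0.614 = -0.16.

-0.16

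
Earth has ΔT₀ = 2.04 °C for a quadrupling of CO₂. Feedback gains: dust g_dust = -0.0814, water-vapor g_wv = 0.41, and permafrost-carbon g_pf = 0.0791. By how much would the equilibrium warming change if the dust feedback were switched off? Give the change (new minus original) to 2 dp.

Original: g = 0.4077, ΔT = 2.04/(1−0.4077) = 3.4442 °C.
Without dust: g' = 0.4891, ΔT' = 2.04/(1−0.4891) = 3.9930 °C.
Change = 3.9930 − 3.4442 = 0.55 °C.

0.55 °C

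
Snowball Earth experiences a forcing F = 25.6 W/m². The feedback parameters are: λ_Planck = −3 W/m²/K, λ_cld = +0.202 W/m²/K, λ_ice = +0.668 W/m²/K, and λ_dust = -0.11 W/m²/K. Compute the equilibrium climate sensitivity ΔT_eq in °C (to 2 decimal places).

Net feedback parameter λ = (−3) + (+0.202) + (+0.668) + (-0.11) = -2.24 W/m²/K.
ΔT = −F/λ = −25.6/(-2.24) = 11.43 °C.

11.43 °C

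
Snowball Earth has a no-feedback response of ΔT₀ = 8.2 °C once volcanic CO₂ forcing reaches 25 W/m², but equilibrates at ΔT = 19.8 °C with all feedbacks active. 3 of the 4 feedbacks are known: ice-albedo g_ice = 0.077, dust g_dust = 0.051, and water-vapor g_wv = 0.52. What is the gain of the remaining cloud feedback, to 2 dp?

Amplification A = ΔT/ΔT₀ = 19.8/8.2 = 2.415.
Total gain g = 1 − 1/A = 1 − 1/2.415 = 0.5859.
Known gains sum to 0.077 + 0.051 + 0.52 = 0.648.
g_cld = 0.5859 − 0.648 = -0.06.

-0.06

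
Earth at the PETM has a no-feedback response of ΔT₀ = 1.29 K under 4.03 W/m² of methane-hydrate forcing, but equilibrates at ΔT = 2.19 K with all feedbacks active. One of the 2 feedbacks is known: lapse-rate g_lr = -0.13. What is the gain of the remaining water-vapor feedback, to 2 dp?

0.54

Amplification A = ΔT/ΔT₀ = 2.19/1.29 = 1.698.
Total gain g = 1 − 1/A = 1 − 1/1.698 = 0.4111.
The known gain is -0.13.
g_wv = 0.4111 + 0.13 = 0.54.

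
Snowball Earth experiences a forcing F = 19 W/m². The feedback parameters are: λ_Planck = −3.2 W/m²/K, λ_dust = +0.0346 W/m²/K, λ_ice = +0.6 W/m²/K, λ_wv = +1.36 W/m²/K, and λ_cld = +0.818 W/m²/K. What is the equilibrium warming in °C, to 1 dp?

49.0 °C

Net feedback parameter λ = (−3.2) + (+0.0346) + (+0.6) + (+1.36) + (+0.818) = -0.3874 W/m²/K.
ΔT = −F/λ = −19/(-0.3874) = 49.0 °C.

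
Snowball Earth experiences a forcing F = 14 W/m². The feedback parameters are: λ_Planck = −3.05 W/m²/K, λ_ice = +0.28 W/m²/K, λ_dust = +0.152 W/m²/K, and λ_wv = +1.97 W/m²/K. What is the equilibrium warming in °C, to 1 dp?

21.6 °C

Net feedback parameter λ = (−3.05) + (+0.28) + (+0.152) + (+1.97) = -0.648 W/m²/K.
ΔT = −F/λ = −14/(-0.648) = 21.6 °C.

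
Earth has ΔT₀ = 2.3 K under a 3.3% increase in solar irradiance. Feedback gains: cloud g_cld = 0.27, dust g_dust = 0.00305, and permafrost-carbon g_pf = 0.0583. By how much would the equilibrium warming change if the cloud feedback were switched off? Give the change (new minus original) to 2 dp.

-0.99 K

Original: g = 0.33135, ΔT = 2.3/(1−0.33135) = 3.4398 K.
Without cloud: g' = 0.06135, ΔT' = 2.3/(1−0.06135) = 2.4503 K.
Change = 2.4503 − 3.4398 = -0.99 K.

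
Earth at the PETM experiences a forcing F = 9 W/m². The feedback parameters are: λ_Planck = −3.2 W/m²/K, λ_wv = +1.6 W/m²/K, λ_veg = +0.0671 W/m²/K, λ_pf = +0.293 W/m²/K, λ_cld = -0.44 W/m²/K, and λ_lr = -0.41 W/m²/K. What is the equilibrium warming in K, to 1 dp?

Net feedback parameter λ = (−3.2) + (+1.6) + (+0.0671) + (+0.293) + (-0.44) + (-0.41) = -2.0899 W/m²/K.
ΔT = −F/λ = −9/(-2.0899) = 4.3 K.

4.3 K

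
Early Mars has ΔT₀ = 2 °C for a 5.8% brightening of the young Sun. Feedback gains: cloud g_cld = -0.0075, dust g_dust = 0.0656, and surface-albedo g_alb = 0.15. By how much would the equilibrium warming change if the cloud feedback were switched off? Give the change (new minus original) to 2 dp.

0.02 °C

Original: g = 0.2081, ΔT = 2/(1−0.2081) = 2.5256 °C.
Without cloud: g' = 0.2156, ΔT' = 2/(1−0.2156) = 2.5497 °C.
Change = 2.5497 − 2.5256 = 0.02 °C.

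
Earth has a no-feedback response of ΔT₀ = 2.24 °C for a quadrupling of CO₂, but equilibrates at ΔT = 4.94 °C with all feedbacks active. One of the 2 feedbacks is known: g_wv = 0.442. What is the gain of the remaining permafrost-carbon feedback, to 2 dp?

0.10

Amplification A = ΔT/ΔT₀ = 4.94/2.24 = 2.205.
Total gain g = 1 − 1/A = 1 − 1/2.205 = 0.5465.
The known gain is 0.442.
g_pf = 0.5465 − 0.442 = 0.10.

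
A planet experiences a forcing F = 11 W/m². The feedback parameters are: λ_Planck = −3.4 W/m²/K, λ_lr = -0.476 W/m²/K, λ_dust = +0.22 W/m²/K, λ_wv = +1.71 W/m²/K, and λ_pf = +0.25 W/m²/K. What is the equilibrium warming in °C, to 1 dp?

Net feedback parameter λ = (−3.4) + (-0.476) + (+0.22) + (+1.71) + (+0.25) = -1.696 W/m²/K.
ΔT = −F/λ = −11/(-1.696) = 6.5 °C.

6.5 °C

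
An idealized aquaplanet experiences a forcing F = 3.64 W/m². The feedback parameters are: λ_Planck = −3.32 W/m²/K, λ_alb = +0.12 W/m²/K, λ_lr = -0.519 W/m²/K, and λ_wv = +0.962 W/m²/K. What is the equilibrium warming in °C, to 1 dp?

1.3 °C

Net feedback parameter λ = (−3.32) + (+0.12) + (-0.519) + (+0.962) = -2.757 W/m²/K.
ΔT = −F/λ = −3.64/(-2.757) = 1.3 °C.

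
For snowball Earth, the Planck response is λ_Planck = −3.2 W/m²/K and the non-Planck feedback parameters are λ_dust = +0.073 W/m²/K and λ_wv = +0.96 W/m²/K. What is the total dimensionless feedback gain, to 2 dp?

0.32

Convert to gains: g_dust = 0.073/3.2 = 0.02281; g_wv = 0.96/3.2 = 0.3.
Total gain g = 0.32281.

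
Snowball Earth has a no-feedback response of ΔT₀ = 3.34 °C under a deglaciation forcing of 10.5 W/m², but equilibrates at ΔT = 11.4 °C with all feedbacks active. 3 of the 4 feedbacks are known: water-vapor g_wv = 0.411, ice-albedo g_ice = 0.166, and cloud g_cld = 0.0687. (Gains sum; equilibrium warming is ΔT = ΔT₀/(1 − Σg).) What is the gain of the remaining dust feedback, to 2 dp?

0.06

Amplification A = ΔT/ΔT₀ = 11.4/3.34 = 3.413.
Total gain g = 1 − 1/A = 1 − 1/3.413 = 0.707.
Known gains sum to 0.411 + 0.166 + 0.0687 = 0.6457.
g_dust = 0.707 − 0.6457 = 0.06.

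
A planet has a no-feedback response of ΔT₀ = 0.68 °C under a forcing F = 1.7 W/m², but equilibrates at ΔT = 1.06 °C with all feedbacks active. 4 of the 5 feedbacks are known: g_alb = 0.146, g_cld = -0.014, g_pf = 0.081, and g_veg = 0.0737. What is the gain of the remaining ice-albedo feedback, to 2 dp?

Amplification A = ΔT/ΔT₀ = 1.06/0.68 = 1.559.
Total gain g = 1 − 1/A = 1 − 1/1.559 = 0.3586.
Known gains sum to 0.146 − 0.014 + 0.081 + 0.0737 = 0.2867.
g_ice = 0.3586 − 0.2867 = 0.07.

0.07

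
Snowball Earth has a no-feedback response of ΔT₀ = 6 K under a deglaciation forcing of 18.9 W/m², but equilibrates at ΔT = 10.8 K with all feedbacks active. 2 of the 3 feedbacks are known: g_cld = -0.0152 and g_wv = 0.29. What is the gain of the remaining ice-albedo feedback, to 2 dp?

Amplification A = ΔT/ΔT₀ = 10.8/6 = 1.8.
Total gain g = 1 − 1/A = 1 − 1/1.8 = 0.4444.
Known gains sum to -0.0152 + 0.29 = 0.2748.
g_ice = 0.4444 − 0.2748 = 0.17.

0.17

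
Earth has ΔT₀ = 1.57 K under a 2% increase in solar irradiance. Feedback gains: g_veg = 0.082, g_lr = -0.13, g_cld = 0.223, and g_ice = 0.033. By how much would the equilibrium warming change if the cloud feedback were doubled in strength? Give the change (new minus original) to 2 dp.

Original: g = 0.208, ΔT = 1.57/(1−0.208) = 1.9823 K.
With doubled cloud: g' = 0.431, ΔT' = 1.57/(1−0.431) = 2.7592 K.
Change = 2.7592 − 1.9823 = 0.78 K.

0.78 K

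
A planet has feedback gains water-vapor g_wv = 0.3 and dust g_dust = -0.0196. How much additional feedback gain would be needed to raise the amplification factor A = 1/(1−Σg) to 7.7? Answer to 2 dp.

Current total gain = 0.2804.
Target gain for A = 7.7: g* = 1 − 1/7.7 = 0.8701.
Additional gain needed = 0.8701 − 0.2804 = 0.59.

0.59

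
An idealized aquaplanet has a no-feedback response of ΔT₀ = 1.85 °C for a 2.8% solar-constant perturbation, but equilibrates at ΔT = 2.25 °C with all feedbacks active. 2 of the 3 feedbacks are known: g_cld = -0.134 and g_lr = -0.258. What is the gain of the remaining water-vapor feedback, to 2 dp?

Amplification A = ΔT/ΔT₀ = 2.25/1.85 = 1.216.
Total gain g = 1 − 1/A = 1 − 1/1.216 = 0.1776.
Known gains sum to -0.134 − 0.258 = -0.392.
g_wv = 0.1776 + 0.392 = 0.57.

0.57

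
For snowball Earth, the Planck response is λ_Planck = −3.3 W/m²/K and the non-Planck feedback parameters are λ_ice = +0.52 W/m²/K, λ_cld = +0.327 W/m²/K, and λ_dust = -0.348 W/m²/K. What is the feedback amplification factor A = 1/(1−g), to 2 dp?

1.18

Convert to gains: g_ice = 0.52/3.3 = 0.1576; g_cld = 0.327/3.3 = 0.09909; g_dust = -0.348/3.3 = -0.1055.
Total gain g = 0.15119.
A = 1/(1 − 0.15119) = 1.18.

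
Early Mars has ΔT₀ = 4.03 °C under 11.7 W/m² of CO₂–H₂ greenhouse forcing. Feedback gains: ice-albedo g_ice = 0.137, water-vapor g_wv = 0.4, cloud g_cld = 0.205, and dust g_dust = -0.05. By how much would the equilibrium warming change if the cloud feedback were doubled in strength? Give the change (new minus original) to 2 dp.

Original: g = 0.692, ΔT = 4.03/(1−0.692) = 13.0844 °C.
With doubled cloud: g' = 0.897, ΔT' = 4.03/(1−0.897) = 39.1262 °C.
Change = 39.1262 − 13.0844 = 26.04 °C.

26.04 °C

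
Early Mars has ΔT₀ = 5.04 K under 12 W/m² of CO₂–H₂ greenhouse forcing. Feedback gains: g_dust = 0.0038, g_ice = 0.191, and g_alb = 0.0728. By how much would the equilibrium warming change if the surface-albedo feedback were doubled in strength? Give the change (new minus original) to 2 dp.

Original: g = 0.2676, ΔT = 5.04/(1−0.2676) = 6.8815 K.
With doubled surface-albedo: g' = 0.3404, ΔT' = 5.04/(1−0.3404) = 7.6410 K.
Change = 7.6410 − 6.8815 = 0.76 K.

0.76 K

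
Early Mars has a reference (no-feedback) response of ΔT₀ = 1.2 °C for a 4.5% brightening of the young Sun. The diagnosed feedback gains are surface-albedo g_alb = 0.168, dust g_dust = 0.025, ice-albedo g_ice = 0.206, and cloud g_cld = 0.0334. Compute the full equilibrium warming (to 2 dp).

Total gain g = 0.168 + 0.025 + 0.206 + 0.0334 = 0.4324.
Amplification A = 1/(1 − 0.4324) = 1.762.
ΔT = 1.2 × 1.762 = 2.11 °C.

2.11 °C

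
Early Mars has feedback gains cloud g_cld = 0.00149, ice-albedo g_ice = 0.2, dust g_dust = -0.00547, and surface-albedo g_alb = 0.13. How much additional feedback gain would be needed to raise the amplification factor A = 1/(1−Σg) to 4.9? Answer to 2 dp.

0.47

Current total gain = 0.32602.
Target gain for A = 4.9: g* = 1 − 1/4.9 = 0.7959.
Additional gain needed = 0.7959 − 0.32602 = 0.47.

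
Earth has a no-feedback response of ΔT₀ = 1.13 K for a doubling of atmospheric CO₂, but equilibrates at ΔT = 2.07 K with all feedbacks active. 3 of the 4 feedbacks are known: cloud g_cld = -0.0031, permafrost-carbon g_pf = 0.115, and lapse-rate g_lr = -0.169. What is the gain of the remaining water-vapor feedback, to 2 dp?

Amplification A = ΔT/ΔT₀ = 2.07/1.13 = 1.832.
Total gain g = 1 − 1/A = 1 − 1/1.832 = 0.4541.
Known gains sum to -0.0031 + 0.115 − 0.169 = -0.0571.
g_wv = 0.4541 + 0.0571 = 0.51.

0.51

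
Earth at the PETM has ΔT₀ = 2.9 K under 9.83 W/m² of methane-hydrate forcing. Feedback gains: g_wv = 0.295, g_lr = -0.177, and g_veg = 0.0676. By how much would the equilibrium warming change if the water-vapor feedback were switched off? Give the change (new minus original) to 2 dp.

-0.95 K

Original: g = 0.1856, ΔT = 2.9/(1−0.1856) = 3.5609 K.
Without water-vapor: g' = -0.1094, ΔT' = 2.9/(1+0.1094) = 2.6140 K.
Change = 2.6140 − 3.5609 = -0.95 K.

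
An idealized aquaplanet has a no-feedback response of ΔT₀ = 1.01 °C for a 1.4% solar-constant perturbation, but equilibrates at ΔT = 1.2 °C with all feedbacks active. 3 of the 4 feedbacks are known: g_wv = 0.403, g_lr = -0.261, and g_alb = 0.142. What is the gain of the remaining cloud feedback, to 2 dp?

Amplification A = ΔT/ΔT₀ = 1.2/1.01 = 1.188.
Total gain g = 1 − 1/A = 1 − 1/1.188 = 0.1582.
Known gains sum to 0.403 − 0.261 + 0.142 = 0.284.
g_cld = 0.1582 − 0.284 = -0.13.

-0.13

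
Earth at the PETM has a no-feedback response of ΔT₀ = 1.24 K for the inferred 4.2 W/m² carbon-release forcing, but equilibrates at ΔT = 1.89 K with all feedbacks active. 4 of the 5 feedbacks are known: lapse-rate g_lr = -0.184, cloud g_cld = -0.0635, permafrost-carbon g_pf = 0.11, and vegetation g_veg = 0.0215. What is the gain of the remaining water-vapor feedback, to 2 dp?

0.46

Amplification A = ΔT/ΔT₀ = 1.89/1.24 = 1.524.
Total gain g = 1 − 1/A = 1 − 1/1.524 = 0.3438.
Known gains sum to -0.184 − 0.0635 + 0.11 + 0.0215 = -0.116.
g_wv = 0.3438 + 0.116 = 0.46.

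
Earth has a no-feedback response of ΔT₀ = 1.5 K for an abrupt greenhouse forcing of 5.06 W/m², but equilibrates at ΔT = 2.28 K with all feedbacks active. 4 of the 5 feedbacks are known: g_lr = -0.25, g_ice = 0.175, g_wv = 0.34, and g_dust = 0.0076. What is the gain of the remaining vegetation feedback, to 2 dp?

0.07

Amplification A = ΔT/ΔT₀ = 2.28/1.5 = 1.52.
Total gain g = 1 − 1/A = 1 − 1/1.52 = 0.3421.
Known gains sum to -0.25 + 0.175 + 0.34 + 0.0076 = 0.2726.
g_veg = 0.3421 − 0.2726 = 0.07.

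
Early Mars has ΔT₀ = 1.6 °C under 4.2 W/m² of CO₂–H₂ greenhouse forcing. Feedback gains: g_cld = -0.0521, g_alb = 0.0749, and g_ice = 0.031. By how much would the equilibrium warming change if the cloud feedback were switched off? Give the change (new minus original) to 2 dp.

0.10 °C

Original: g = 0.0538, ΔT = 1.6/(1−0.0538) = 1.6910 °C.
Without cloud: g' = 0.1059, ΔT' = 1.6/(1−0.1059) = 1.7895 °C.
Change = 1.7895 − 1.6910 = 0.10 °C.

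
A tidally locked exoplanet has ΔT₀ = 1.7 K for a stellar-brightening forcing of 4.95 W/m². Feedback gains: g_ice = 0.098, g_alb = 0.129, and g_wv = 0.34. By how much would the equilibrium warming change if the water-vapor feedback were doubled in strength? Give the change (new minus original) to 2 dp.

14.35 K

Original: g = 0.567, ΔT = 1.7/(1−0.567) = 3.9261 K.
With doubled water-vapor: g' = 0.907, ΔT' = 1.7/(1−0.907) = 18.2796 K.
Change = 18.2796 − 3.9261 = 14.35 K.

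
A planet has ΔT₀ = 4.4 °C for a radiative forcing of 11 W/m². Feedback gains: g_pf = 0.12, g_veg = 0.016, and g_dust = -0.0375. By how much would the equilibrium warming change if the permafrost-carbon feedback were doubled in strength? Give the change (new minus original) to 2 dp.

Original: g = 0.0985, ΔT = 4.4/(1−0.0985) = 4.8808 °C.
With doubled permafrost-carbon: g' = 0.2185, ΔT' = 4.4/(1−0.2185) = 5.6302 °C.
Change = 5.6302 − 4.8808 = 0.75 °C.

0.75 °C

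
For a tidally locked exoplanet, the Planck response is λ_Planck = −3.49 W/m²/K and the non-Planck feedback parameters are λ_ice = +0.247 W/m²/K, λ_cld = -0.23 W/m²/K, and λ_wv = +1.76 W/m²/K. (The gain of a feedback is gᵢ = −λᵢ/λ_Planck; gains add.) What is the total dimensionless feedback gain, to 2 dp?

Convert to gains: g_ice = 0.247/3.49 = 0.07077; g_cld = -0.23/3.49 = -0.0659; g_wv = 1.76/3.49 = 0.5043.
Total gain g = 0.50917.

0.51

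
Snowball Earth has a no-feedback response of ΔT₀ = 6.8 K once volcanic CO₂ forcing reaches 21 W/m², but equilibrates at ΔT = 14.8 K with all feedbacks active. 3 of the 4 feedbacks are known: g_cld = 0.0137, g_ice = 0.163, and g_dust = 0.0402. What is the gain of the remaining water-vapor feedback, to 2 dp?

0.32

Amplification A = ΔT/ΔT₀ = 14.8/6.8 = 2.176.
Total gain g = 1 − 1/A = 1 − 1/2.176 = 0.5404.
Known gains sum to 0.0137 + 0.163 + 0.0402 = 0.2169.
g_wv = 0.5404 − 0.2169 = 0.32.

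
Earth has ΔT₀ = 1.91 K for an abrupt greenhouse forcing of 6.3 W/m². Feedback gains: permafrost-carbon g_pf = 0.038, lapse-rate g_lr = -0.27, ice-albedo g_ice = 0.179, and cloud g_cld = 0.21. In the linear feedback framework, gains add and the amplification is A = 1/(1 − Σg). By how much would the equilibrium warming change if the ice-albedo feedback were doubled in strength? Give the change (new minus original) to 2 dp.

Original: g = 0.157, ΔT = 1.91/(1−0.157) = 2.2657 K.
With doubled ice-albedo: g' = 0.336, ΔT' = 1.91/(1−0.336) = 2.8765 K.
Change = 2.8765 − 2.2657 = 0.61 K.

0.61 K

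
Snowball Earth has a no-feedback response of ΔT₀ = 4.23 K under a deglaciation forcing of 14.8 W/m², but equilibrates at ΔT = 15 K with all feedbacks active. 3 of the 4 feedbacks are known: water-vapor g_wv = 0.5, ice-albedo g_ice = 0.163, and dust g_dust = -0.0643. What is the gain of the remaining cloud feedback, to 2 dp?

0.12

Amplification A = ΔT/ΔT₀ = 15/4.23 = 3.546.
Total gain g = 1 − 1/A = 1 − 1/3.546 = 0.718.
Known gains sum to 0.5 + 0.163 − 0.0643 = 0.5987.
g_cld = 0.718 − 0.5987 = 0.12.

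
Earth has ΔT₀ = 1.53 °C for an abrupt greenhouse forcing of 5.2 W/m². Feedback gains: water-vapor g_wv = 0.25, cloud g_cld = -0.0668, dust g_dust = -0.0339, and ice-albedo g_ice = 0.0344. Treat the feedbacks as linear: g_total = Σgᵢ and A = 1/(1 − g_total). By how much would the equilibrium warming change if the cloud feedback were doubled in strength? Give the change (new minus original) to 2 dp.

-0.14 °C

Original: g = 0.1837, ΔT = 1.53/(1−0.1837) = 1.8743 °C.
With doubled cloud: g' = 0.1169, ΔT' = 1.53/(1−0.1169) = 1.7325 °C.
Change = 1.7325 − 1.8743 = -0.14 °C.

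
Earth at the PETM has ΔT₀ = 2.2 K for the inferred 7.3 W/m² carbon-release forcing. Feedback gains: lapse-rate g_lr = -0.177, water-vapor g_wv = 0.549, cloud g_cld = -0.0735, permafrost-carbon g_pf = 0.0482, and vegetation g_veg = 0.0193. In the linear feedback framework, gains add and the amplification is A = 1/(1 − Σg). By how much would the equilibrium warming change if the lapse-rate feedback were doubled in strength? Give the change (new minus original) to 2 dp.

-0.76 K

Original: g = 0.366, ΔT = 2.2/(1−0.366) = 3.4700 K.
With doubled lapse-rate: g' = 0.189, ΔT' = 2.2/(1−0.189) = 2.7127 K.
Change = 2.7127 − 3.4700 = -0.76 K.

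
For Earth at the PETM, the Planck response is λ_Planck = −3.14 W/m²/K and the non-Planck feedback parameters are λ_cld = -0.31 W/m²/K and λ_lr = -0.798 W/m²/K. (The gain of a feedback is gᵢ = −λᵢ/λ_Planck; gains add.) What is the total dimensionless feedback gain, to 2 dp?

Convert to gains: g_cld = -0.31/3.14 = -0.09873; g_lr = -0.798/3.14 = -0.2541.
Total gain g = -0.35283.

-0.35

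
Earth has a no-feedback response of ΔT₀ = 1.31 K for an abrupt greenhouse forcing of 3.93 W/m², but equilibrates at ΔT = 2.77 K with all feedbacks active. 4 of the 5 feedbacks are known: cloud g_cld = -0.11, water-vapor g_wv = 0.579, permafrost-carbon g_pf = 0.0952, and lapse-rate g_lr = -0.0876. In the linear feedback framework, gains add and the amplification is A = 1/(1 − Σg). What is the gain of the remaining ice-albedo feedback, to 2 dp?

0.05

Amplification A = ΔT/ΔT₀ = 2.77/1.31 = 2.115.
Total gain g = 1 − 1/A = 1 − 1/2.115 = 0.5272.
Known gains sum to -0.11 + 0.579 + 0.0952 − 0.0876 = 0.4766.
g_ice = 0.5272 − 0.4766 = 0.05.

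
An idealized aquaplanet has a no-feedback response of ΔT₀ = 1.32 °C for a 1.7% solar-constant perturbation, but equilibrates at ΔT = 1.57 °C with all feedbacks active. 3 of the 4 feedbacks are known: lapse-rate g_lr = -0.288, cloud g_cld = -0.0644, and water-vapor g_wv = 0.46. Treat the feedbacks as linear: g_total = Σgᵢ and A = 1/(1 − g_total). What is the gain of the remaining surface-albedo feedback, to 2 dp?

Amplification A = ΔT/ΔT₀ = 1.57/1.32 = 1.189.
Total gain g = 1 − 1/A = 1 − 1/1.189 = 0.159.
Known gains sum to -0.288 − 0.0644 + 0.46 = 0.1076.
g_alb = 0.159 − 0.1076 = 0.05.

0.05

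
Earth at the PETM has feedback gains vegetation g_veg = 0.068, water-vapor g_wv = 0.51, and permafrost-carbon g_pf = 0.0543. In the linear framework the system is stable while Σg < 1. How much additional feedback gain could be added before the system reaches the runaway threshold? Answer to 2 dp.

0.37

Current total gain = 0.068 + 0.51 + 0.0543 = 0.6323.
Margin to runaway = 1 − 0.6323 = 0.37.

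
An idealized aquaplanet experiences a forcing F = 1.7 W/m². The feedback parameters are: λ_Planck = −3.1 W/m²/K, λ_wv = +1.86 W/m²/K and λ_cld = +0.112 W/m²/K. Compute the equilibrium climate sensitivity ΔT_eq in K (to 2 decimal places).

Net feedback parameter λ = (−3.1) + (+1.86) + (+0.112) = -1.128 W/m²/K.
ΔT = −F/λ = −1.7/(-1.128) = 1.51 K.

1.51 K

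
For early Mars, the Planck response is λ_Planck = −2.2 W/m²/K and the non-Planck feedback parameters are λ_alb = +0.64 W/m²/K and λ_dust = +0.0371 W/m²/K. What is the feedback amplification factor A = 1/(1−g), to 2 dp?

Convert to gains: g_alb = 0.64/2.2 = 0.2909; g_dust = 0.0371/2.2 = 0.01686.
Total gain g = 0.30776.
A = 1/(1 − 0.30776) = 1.44.

1.44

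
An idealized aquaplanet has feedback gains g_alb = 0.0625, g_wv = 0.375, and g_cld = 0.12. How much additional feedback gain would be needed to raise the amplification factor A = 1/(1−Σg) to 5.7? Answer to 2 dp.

Current total gain = 0.5575.
Target gain for A = 5.7: g* = 1 − 1/5.7 = 0.8246.
Additional gain needed = 0.8246 − 0.5575 = 0.27.

0.27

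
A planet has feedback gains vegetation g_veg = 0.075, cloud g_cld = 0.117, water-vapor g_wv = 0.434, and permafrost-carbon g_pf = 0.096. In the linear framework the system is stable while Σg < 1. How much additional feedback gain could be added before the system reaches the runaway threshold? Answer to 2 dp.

Current total gain = 0.075 + 0.117 + 0.434 + 0.096 = 0.722.
Margin to runaway = 1 − 0.722 = 0.28.

0.28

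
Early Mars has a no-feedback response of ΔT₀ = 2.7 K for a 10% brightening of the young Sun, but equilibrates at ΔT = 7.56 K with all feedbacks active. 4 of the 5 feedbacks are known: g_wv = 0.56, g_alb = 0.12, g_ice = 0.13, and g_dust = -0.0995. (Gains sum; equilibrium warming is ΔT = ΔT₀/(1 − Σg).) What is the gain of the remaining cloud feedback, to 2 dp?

Amplification A = ΔT/ΔT₀ = 7.56/2.7 = 2.8.
Total gain g = 1 − 1/A = 1 − 1/2.8 = 0.6429.
Known gains sum to 0.56 + 0.12 + 0.13 − 0.0995 = 0.7105.
g_cld = 0.6429 − 0.7105 = -0.07.

-0.07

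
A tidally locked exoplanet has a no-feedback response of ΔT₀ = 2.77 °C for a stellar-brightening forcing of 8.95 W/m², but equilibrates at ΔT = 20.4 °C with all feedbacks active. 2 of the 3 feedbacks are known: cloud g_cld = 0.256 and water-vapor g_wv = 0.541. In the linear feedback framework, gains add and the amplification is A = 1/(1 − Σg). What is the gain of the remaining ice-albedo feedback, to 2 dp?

0.07

Amplification A = ΔT/ΔT₀ = 20.4/2.77 = 7.365.
Total gain g = 1 − 1/A = 1 − 1/7.365 = 0.8642.
Known gains sum to 0.256 + 0.541 = 0.797.
g_ice = 0.8642 − 0.797 = 0.07.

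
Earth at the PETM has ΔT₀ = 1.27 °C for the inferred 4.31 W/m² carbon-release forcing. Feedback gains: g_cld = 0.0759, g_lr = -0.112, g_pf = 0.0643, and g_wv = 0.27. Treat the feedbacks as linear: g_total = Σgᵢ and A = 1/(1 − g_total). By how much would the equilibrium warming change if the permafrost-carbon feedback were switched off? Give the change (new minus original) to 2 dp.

Original: g = 0.2982, ΔT = 1.27/(1−0.2982) = 1.8096 °C.
Without permafrost-carbon: g' = 0.2339, ΔT' = 1.27/(1−0.2339) = 1.6577 °C.
Change = 1.6577 − 1.8096 = -0.15 °C.

-0.15 °C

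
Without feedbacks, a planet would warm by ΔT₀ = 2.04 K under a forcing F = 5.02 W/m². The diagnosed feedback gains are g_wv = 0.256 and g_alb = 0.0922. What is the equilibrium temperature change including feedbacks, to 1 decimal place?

3.1 K

Total gain g = 0.256 + 0.0922 = 0.3482.
Amplification A = 1/(1 − 0.3482) = 1.534.
ΔT = 2.04 × 1.534 = 3.1 K.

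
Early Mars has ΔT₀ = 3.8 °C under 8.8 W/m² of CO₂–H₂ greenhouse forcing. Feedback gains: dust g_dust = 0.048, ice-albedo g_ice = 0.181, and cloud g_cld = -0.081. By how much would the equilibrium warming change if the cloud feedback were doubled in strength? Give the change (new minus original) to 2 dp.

Original: g = 0.148, ΔT = 3.8/(1−0.148) = 4.4601 °C.
With doubled cloud: g' = 0.067, ΔT' = 3.8/(1−0.067) = 4.0729 °C.
Change = 4.0729 − 4.4601 = -0.39 °C.

-0.39 °C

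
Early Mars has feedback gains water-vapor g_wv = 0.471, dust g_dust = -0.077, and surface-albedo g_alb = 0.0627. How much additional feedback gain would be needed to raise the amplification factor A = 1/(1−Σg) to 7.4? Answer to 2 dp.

0.41

Current total gain = 0.4567.
Target gain for A = 7.4: g* = 1 − 1/7.4 = 0.8649.
Additional gain needed = 0.8649 − 0.4567 = 0.41.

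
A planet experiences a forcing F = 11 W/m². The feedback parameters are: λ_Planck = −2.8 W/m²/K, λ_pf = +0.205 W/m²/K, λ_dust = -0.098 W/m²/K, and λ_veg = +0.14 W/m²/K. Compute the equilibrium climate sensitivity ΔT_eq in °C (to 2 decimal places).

4.31 °C

Net feedback parameter λ = (−2.8) + (+0.205) + (-0.098) + (+0.14) = -2.553 W/m²/K.
ΔT = −F/λ = −11/(-2.553) = 4.31 °C.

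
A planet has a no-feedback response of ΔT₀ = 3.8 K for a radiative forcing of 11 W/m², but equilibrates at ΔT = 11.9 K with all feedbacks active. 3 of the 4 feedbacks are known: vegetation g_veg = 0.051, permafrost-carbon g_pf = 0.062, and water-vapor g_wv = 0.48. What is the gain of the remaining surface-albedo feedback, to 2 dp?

Amplification A = ΔT/ΔT₀ = 11.9/3.8 = 3.132.
Total gain g = 1 − 1/A = 1 − 1/3.132 = 0.6807.
Known gains sum to 0.051 + 0.062 + 0.48 = 0.593.
g_alb = 0.6807 − 0.593 = 0.09.

0.09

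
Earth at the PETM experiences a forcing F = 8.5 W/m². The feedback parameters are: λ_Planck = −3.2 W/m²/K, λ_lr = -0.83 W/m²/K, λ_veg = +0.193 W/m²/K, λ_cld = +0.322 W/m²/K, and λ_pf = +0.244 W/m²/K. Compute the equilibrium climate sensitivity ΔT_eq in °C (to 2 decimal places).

Net feedback parameter λ = (−3.2) + (-0.83) + (+0.193) + (+0.322) + (+0.244) = -3.271 W/m²/K.
ΔT = −F/λ = −8.5/(-3.271) = 2.60 °C.

2.60 °C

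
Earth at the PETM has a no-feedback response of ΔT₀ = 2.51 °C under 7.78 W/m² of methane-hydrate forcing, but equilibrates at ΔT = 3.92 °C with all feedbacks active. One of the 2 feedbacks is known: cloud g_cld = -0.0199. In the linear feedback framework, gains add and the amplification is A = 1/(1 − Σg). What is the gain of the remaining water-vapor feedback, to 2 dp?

Amplification A = ΔT/ΔT₀ = 3.92/2.51 = 1.562.
Total gain g = 1 − 1/A = 1 − 1/1.562 = 0.3598.
The known gain is -0.0199.
g_wv = 0.3598 + 0.0199 = 0.38.

0.38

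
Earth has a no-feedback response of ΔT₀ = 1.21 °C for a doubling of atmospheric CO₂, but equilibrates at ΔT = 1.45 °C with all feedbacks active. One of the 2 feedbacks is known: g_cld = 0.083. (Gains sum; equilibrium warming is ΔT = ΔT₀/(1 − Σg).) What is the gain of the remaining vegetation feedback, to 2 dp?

Amplification A = ΔT/ΔT₀ = 1.45/1.21 = 1.198.
Total gain g = 1 − 1/A = 1 − 1/1.198 = 0.1653.
The known gain is 0.083.
g_veg = 0.1653 − 0.083 = 0.08.

0.08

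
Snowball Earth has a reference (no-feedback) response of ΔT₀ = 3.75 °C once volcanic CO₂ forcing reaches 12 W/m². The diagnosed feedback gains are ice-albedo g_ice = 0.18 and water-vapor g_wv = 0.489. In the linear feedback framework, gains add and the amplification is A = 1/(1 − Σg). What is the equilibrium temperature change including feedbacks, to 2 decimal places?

Total gain g = 0.18 + 0.489 = 0.669.
Amplification A = 1/(1 − 0.669) = 3.021.
ΔT = 3.75 × 3.021 = 11.33 °C.

11.33 °C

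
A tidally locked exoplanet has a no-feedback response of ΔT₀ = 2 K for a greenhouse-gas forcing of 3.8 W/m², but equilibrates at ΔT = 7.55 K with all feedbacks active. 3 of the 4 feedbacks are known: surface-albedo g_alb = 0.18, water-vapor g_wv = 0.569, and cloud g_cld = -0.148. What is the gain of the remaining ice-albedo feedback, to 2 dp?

Amplification A = ΔT/ΔT₀ = 7.55/2 = 3.775.
Total gain g = 1 − 1/A = 1 − 1/3.775 = 0.7351.
Known gains sum to 0.18 + 0.569 − 0.148 = 0.601.
g_ice = 0.7351 − 0.601 = 0.13.

0.13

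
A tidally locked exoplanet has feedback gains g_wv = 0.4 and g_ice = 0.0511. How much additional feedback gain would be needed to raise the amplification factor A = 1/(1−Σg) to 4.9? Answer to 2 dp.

Current total gain = 0.4511.
Target gain for A = 4.9: g* = 1 − 1/4.9 = 0.7959.
Additional gain needed = 0.7959 − 0.4511 = 0.34.

0.34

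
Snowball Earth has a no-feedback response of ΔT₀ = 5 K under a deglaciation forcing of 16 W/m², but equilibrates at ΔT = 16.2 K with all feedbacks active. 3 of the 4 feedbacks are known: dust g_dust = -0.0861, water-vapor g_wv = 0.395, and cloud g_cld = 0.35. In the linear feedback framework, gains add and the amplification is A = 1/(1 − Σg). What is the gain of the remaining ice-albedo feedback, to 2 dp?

Amplification A = ΔT/ΔT₀ = 16.2/5 = 3.24.
Total gain g = 1 − 1/A = 1 − 1/3.24 = 0.6914.
Known gains sum to -0.0861 + 0.395 + 0.35 = 0.6589.
g_ice = 0.6914 − 0.6589 = 0.03.

0.03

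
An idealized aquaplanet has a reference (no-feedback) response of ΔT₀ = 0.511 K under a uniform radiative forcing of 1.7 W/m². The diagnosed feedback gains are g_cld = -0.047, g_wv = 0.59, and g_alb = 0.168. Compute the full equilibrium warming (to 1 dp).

1.8 K

Total gain g = -0.047 + 0.59 + 0.168 = 0.711.
Amplification A = 1/(1 − 0.711) = 3.46.
ΔT = 0.511 × 3.46 = 1.8 K.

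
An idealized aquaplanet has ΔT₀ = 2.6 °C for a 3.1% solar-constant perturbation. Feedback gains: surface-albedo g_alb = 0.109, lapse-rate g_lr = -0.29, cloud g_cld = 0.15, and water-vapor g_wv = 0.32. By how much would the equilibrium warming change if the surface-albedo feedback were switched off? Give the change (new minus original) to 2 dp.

Original: g = 0.289, ΔT = 2.6/(1−0.289) = 3.6568 °C.
Without surface-albedo: g' = 0.18, ΔT' = 2.6/(1−0.18) = 3.1707 °C.
Change = 3.1707 − 3.6568 = -0.49 °C.

-0.49 °C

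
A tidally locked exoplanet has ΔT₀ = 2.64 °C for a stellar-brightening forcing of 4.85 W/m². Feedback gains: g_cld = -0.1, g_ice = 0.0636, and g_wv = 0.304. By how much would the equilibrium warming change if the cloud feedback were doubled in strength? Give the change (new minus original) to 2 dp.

Original: g = 0.2676, ΔT = 2.64/(1−0.2676) = 3.6046 °C.
With doubled cloud: g' = 0.1676, ΔT' = 2.64/(1−0.1676) = 3.1716 °C.
Change = 3.1716 − 3.6046 = -0.43 °C.

-0.43 °C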